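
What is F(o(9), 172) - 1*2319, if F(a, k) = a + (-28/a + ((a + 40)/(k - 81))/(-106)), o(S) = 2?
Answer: -1606062/689 ≈ -2331.0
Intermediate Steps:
F(a, k) = a - 28/a - (40 + a)/(106*(-81 + k)) (F(a, k) = a + (-28/a + ((40 + a)/(-81 + k))*(-1/106)) = a + (-28/a - (40 + a)/(106*(-81 + k))) = a - 28/a - (40 + a)/(106*(-81 + k)))
F(o(9), 172) - 1*2319 = (1/106)*(240408 - 8587*2² - 2968*172 - 40*2 + 106*172*2²)/(2*(-81 + 172)) - 1*2319 = (1/106)*(½)*(240408 - 8587*4 - 510496 - 80 + 106*172*4)/91 - 2319 = (1/106)*(½)*(1/91)*(240408 - 34348 - 510496 - 80 + 72928) - 2319 = (1/106)*(½)*(1/91)*(-231588) - 2319 = -8271/689 - 2319 = -1606062/689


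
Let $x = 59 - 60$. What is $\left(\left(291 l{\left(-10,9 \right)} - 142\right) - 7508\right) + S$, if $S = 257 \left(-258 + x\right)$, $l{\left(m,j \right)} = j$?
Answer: $-71594$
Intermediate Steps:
$x = -1$
$S = -66563$ ($S = 257 \left(-258 - 1\right) = 257 \left(-259\right) = -66563$)
$\left(\left(291 l{\left(-10,9 \right)} - 142\right) - 7508\right) + S = \left(\left(291 \cdot 9 - 142\right) - 7508\right) - 66563 = \left(\left(2619 - 142\right) - 7508\right) - 66563 = \left(2477 - 7508\right) - 66563 = -5031 - 66563 = -71594$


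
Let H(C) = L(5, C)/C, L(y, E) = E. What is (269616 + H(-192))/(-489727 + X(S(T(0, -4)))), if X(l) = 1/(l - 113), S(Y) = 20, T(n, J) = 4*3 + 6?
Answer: -25074381/45544612 ≈ -0.55055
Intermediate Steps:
T(n, J) = 18 (T(n, J) = 12 + 6 = 18)
H(C) = 1 (H(C) = C/C = 1)
X(l) = 1/(-113 + l)
(269616 + H(-192))/(-489727 + X(S(T(0, -4)))) = (269616 + 1)/(-489727 + 1/(-113 + 20)) = 269617/(-489727 + 1/(-93)) = 269617/(-489727 - 1/93) = 269617/(-45544612/93) = 269617*(-93/45544612) = -25074381/45544612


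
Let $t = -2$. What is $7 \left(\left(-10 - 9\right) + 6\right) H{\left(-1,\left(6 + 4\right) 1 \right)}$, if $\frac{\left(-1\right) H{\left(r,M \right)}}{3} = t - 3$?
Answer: $-1365$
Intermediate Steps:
$H{\left(r,M \right)} = 15$ ($H{\left(r,M \right)} = - 3 \left(-2 - 3\right) = \left(-3\right) \left(-5\right) = 15$)
$7 \left(\left(-10 - 9\right) + 6\right) H{\left(-1,\left(6 + 4\right) 1 \right)} = 7 \left(\left(-10 - 9\right) + 6\right) 15 = 7 \left(-19 + 6\right) 15 = 7 \left(-13\right) 15 = \left(-91\right) 15 = -1365$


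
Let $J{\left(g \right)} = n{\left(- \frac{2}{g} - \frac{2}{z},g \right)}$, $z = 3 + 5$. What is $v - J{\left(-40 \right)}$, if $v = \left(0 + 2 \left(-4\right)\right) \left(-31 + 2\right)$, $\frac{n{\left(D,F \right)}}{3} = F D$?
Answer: $208$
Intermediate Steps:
$z = 8$
$n{\left(D,F \right)} = 3 D F$ ($n{\left(D,F \right)} = 3 F D = 3 D F$)
$J{\left(g \right)} = 3 g \left(- \frac{1}{4} - \frac{2}{g}\right)$ ($J{\left(g \right)} = 3 \left(- \frac{2}{g} - \frac{2}{8}\right) g = 3 \left(- \frac{2}{g} - \frac{1}{4}\right) g = 3 \left(- \frac{1}{4} - \frac{2}{g}\right) g = 3 g \left(- \frac{1}{4} - \frac{2}{g}\right)$)
$v = 232$ ($v = \left(0 - 8\right) \left(-29\right) = \left(-8\right) \left(-29\right) = 232$)
$v - J{\left(-40 \right)} = 232 - \left(-6 - -30\right) = 232 - \left(-6 + 30\right) = 232 - 24 = 208$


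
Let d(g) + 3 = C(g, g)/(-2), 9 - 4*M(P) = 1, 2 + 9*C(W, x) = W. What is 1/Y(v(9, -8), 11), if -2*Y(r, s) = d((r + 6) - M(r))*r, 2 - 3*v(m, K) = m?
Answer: -324/1127 ≈ -0.28749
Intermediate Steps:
v(m, K) = ⅔ - m/3
C(W, x) = -2/9 + W/9
M(P) = 2 (M(P) = 9/4 - ¼*1 = 9/4 - ¼ = 2)
d(g) = -26/9 - g/18 (d(g) = -3 + (-2/9 + g/9)/(-2) = -3 + (-2/9 + g/9)*(-½) = -3 + (⅑ - g/18) = -26/9 - g/18)
Y(r, s) = -r*(-28/9 - r/18)/2 (Y(r, s) = -(-26/9 - ((r + 6) - 1*2)/18)*r/2 = -(-26/9 - ((6 + r) - 2)/18)*r/2 = -(-26/9 - (4 + r)/18)*r/2 = -(-26/9 + (-2/9 - r/18))*r/2 = -(-28/9 - r/18)*r/2 = -r*(-28/9 - r/18)/2)
1/Y(v(9, -8), 11) = 1/((⅔ - ⅓*9)*(56 + (⅔ - ⅓*9))/36) = 1/((⅔ - 3)*(56 + (⅔ - 3))/36) = 1/((1/36)*(-7/3)*(56 - 7/3)) = 1/((1/36)*(-7/3)*(161/3)) = 1/(-1127/324) = -324/1127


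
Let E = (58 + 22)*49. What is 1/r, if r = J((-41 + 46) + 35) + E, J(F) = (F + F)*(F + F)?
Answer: 1/10320 ≈ 9.6899e-5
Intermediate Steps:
J(F) = 4*F² (J(F) = (2*F)*(2*F) = 4*F²)
E = 3920 (E = 80*49 = 3920)
r = 10320 (r = 4*((-41 + 46) + 35)² + 3920 = 4*(5 + 35)² + 3920 = 4*40² + 3920 = 4*1600 + 3920 = 6400 + 3920 = 10320)
1/r = 1/10320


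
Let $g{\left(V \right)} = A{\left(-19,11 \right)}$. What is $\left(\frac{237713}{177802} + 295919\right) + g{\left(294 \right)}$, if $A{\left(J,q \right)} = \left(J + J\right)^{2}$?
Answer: $\frac{52871973839}{177802} \approx 2.9736 \cdot 10^{5}$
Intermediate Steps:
$A{\left(J,q \right)} = 4 J^{2}$ ($A{\left(J,q \right)} = \left(2 J\right)^{2} = 4 J^{2}$)
$g{\left(V \right)} = 1444$ ($g{\left(V \right)} = 4 \left(-19\right)^{2} = 4 \cdot 361 = 1444$)
$\left(\frac{237713}{177802} + 295919\right) + g{\left(294 \right)} = \left(\frac{237713}{177802} + 295919\right) + 1444 = \frac{52615227751}{177802} + 1444 = \frac{52871973839}{177802}$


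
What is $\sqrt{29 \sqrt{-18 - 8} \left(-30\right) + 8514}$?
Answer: $\sqrt{8514 - 870 i \sqrt{26}} \approx 95.169 - 23.307 i$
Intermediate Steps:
$\sqrt{29 \sqrt{-18 - 8} \left(-30\right) + 8514} = \sqrt{29 \sqrt{-26} \left(-30\right) + 8514} = \sqrt{29 i \sqrt{26} \left(-30\right) + 8514} = \sqrt{- 870 i \sqrt{26} + 8514} = \sqrt{8514 - 870 i \sqrt{26}}$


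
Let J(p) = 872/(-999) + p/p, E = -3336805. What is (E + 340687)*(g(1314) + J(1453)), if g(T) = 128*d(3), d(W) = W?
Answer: -127748812186/111 ≈ -1.1509e+9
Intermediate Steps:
g(T) = 384 (g(T) = 128*3 = 384)
J(p) = 127/999 (J(p) = 872*(-1/999) + 1 = -872/999 + 1 = 127/999)
(E + 340687)*(g(1314) + J(1453)) = (-3336805 + 340687)*(384 + 127/999) = -2996118*383743/999 = -127748812186/111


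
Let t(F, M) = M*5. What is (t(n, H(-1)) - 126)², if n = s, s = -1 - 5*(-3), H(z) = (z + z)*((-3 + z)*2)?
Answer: 2116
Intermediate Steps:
H(z) = 2*z*(-6 + 2*z) (H(z) = (2*z)*(-6 + 2*z) = 2*z*(-6 + 2*z))
s = 14 (s = -1 - 1*(-15) = -1 + 15 = 14)
n = 14
t(F, M) = 5*M
(t(n, H(-1)) - 126)² = (5*(4*(-1)*(-3 - 1)) - 126)² = (5*(4*(-1)*(-4)) - 126)² = (5*16 - 126)² = (80 - 126)² = (-46)² = 2116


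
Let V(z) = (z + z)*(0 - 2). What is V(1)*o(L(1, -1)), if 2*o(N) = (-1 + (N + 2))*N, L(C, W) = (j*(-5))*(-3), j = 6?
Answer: -16380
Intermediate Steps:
L(C, W) = 90 (L(C, W) = (6*(-5))*(-3) = -30*(-3) = 90)
V(z) = -4*z (V(z) = (2*z)*(-2) = -4*z)
o(N) = N*(1 + N)/2 (o(N) = ((-1 + (N + 2))*N)/2 = ((-1 + (2 + N))*N)/2 = ((1 + N)*N)/2 = (N*(1 + N))/2 = N*(1 + N)/2)
V(1)*o(L(1, -1)) = (-4*1)*((½)*90*(1 + 90)) = -2*90*91 = -4*4095 = -16380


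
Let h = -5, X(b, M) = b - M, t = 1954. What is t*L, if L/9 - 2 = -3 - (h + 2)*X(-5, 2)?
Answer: -386892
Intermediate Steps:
L = -198 (L = 18 + 9*(-3 - (-5 + 2)*(-5 - 1*2)) = 18 + 9*(-3 - (-3)*(-5 - 2)) = 18 + 9*(-3 - (-3)*(-7)) = 18 + 9*(-3 - 1*21) = 18 + 9*(-3 - 21) = 18 + 9*(-24) = 18 - 216 = -198)
t*L = 1954*(-198) = -386892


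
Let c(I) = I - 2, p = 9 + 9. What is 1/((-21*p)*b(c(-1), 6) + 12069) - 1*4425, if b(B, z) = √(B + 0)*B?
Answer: 14*(-358425*√3 + 3814666*I)/(81*(-149*I + 14*√3)) ≈ -4425.0 - 1.3351e-5*I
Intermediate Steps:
p = 18
c(I) = -2 + I
b(B, z) = B^(3/2) (b(B, z) = √B*B = B^(3/2))
1/((-21*p)*b(c(-1), 6) + 12069) - 1*4425 = 1/((-21*18)*(-2 - 1)^(3/2) + 12069) - 1*4425 = 1/(-(-1134)*I*√3 + 12069) - 4425 = 1/(1134*I*√3 + 12069) - 4425 = 1/(12069 + 1134*I*√3) - 4425 = -4425 + 1/(12069 + 1134*I*√3)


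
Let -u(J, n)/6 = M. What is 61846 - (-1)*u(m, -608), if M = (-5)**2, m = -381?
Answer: 61696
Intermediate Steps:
M = 25
u(J, n) = -150 (u(J, n) = -6*25 = -150)
61846 - (-1)*u(m, -608) = 61846 - (-1)*(-150) = 61846 - 1*150 = 61846 - 150 = 61696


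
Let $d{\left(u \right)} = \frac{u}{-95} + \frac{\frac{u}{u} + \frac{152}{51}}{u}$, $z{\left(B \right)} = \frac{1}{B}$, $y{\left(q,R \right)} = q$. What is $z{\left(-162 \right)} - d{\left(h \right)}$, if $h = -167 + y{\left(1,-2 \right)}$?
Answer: $- \frac{18778981}{10857645} \approx -1.7296$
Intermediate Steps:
$h = -166$ ($h = -167 + 1 = -166$)
$d{\left(u \right)} = - \frac{u}{95} + \frac{203}{51 u}$ ($d{\left(u \right)} = u \left(- \frac{1}{95}\right) + \frac{1 + 152 \cdot \frac{1}{51}}{u} = - \frac{u}{95} + \frac{1 + \frac{152}{51}}{u} = - \frac{u}{95} + \frac{203}{51 u}$)
$z{\left(-162 \right)} - d{\left(h \right)} = \frac{1}{-162} - \left(\left(- \frac{1}{95}\right) \left(-166\right) + \frac{203}{51 \left(-166\right)}\right) = - \frac{1}{162} - \left(\frac{166}{95} + \frac{203}{51} \left(- \frac{1}{166}\right)\right) = - \frac{1}{162} - \left(\frac{166}{95} - \frac{203}{8466}\right) = - \frac{1}{162} - \frac{1386071}{804270} = - \frac{18778981}{10857645}$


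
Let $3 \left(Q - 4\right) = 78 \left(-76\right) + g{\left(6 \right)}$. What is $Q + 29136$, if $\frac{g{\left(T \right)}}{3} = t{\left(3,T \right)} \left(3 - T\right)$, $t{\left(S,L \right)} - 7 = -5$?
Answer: $27158$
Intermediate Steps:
$t{\left(S,L \right)} = 2$ ($t{\left(S,L \right)} = 7 - 5 = 2$)
$g{\left(T \right)} = 18 - 6 T$ ($g{\left(T \right)} = 3 \cdot 2 \left(3 - T\right) = 3 \left(6 - 2 T\right) = 18 - 6 T$)
$Q = -1978$ ($Q = 4 + \frac{78 \left(-76\right) + \left(18 - 36\right)}{3} = 4 + \frac{-5928 + \left(18 - 36\right)}{3} = 4 + \frac{-5928 - 18}{3} = 4 + \frac{1}{3} \left(-5946\right) = 4 - 1982 = -1978$)
$Q + 29136 = -1978 + 29136 = 27158$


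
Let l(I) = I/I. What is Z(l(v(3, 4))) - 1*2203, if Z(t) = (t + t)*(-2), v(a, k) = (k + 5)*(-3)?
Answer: -2207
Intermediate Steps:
v(a, k) = -15 - 3*k (v(a, k) = (5 + k)*(-3) = -15 - 3*k)
l(I) = 1
Z(t) = -4*t (Z(t) = (2*t)*(-2) = -4*t)
Z(l(v(3, 4))) - 1*2203 = -4*1 - 1*2203 = -4 - 2203 = -2207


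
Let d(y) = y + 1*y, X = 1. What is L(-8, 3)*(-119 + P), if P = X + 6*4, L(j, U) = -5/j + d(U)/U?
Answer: -987/4 ≈ -246.75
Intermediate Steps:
d(y) = 2*y (d(y) = y + y = 2*y)
L(j, U) = 2 - 5/j (L(j, U) = -5/j + (2*U)/U = -5/j + 2 = 2 - 5/j)
P = 25 (P = 1 + 6*4 = 1 + 24 = 25)
L(-8, 3)*(-119 + P) = (2 - 5/(-8))*(-119 + 25) = (2 - 5*(-⅛))*(-94) = (2 + 5/8)*(-94) = (21/8)*(-94) = -987/4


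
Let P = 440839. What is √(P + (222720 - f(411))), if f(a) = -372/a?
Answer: √12454355859/137 ≈ 814.59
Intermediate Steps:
√(P + (222720 - f(411))) = √(440839 + (222720 - (-372)/411)) = √(440839 + (222720 - 1*(-124/137))) = √(440839 + (222720 + 124/137)) = √(440839 + 30512764/137) = √(90907707/137) = √12454355859/137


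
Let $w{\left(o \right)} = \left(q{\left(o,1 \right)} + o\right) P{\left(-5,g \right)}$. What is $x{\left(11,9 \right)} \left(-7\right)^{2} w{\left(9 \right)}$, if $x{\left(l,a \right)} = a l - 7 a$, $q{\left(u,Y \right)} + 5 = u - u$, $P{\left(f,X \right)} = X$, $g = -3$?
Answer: $-21168$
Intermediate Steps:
$q{\left(u,Y \right)} = -5$ ($q{\left(u,Y \right)} = -5 + \left(u - u\right) = -5 + 0 = -5$)
$x{\left(l,a \right)} = - 7 a + a l$
$w{\left(o \right)} = 15 - 3 o$ ($w{\left(o \right)} = \left(-5 + o\right) \left(-3\right) = 15 - 3 o$)
$x{\left(11,9 \right)} \left(-7\right)^{2} w{\left(9 \right)} = 9 \left(-7 + 11\right) \left(-7\right)^{2} \left(15 - 27\right) = 9 \cdot 4 \cdot 49 \left(15 - 27\right) = 36 \cdot 49 \left(-12\right) = 1764 \left(-12\right) = -21168$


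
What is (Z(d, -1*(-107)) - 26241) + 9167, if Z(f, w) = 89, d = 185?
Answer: -16985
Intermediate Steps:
(Z(d, -1*(-107)) - 26241) + 9167 = (89 - 26241) + 9167 = -26152 + 9167 = -16985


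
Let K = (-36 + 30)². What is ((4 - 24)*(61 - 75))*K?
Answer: 10080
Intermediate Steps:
K = 36 (K = (-6)² = 36)
((4 - 24)*(61 - 75))*K = ((4 - 24)*(61 - 75))*36 = -20*(-14)*36 = 280*36 = 10080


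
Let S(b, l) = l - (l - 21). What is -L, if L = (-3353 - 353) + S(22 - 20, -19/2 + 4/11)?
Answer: 3685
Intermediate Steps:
S(b, l) = 21 (S(b, l) = l - (-21 + l) = l + (21 - l) = 21)
L = -3685 (L = (-3353 - 353) + 21 = -3706 + 21 = -3685)
-L = -1*(-3685) = 3685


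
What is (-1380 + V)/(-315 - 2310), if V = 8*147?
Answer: 68/875 ≈ 0.077714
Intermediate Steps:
V = 1176
(-1380 + V)/(-315 - 2310) = (-1380 + 1176)/(-315 - 2310) = -204/(-2625) = -204*(-1/2625) = 68/875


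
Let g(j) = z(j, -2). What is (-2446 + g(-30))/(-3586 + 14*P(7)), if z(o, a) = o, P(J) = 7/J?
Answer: 619/893 ≈ 0.69317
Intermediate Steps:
g(j) = j
(-2446 + g(-30))/(-3586 + 14*P(7)) = (-2446 - 30)/(-3586 + 14*(7/7)) = -2476/(-3586 + 14*(7*(⅐))) = -2476/(-3586 + 14*1) = -2476/(-3586 + 14) = -2476/(-3572) = -2476*(-1/3572) = 619/893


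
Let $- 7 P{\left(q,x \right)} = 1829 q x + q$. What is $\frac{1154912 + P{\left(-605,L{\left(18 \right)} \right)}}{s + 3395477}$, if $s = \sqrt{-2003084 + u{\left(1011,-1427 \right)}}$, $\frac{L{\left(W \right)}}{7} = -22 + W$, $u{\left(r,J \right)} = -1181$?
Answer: $- \frac{77750552520267}{80704862432558} + \frac{22898271 i \sqrt{2004265}}{80704862432558} \approx -0.96339 + 0.00040168 i$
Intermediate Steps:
$L{\left(W \right)} = -154 + 7 W$ ($L{\left(W \right)} = 7 \left(-22 + W\right) = -154 + 7 W$)
$s = i \sqrt{2004265}$ ($s = \sqrt{-2003084 - 1181} = \sqrt{-2004265} = i \sqrt{2004265} \approx 1415.7 i$)
$P{\left(q,x \right)} = - \frac{q}{7} - \frac{1829 q x}{7}$ ($P{\left(q,x \right)} = - \frac{1829 q x + q}{7} = - \frac{q + 1829 q x}{7} = - \frac{q}{7} - \frac{1829 q x}{7}$)
$\frac{1154912 + P{\left(-605,L{\left(18 \right)} \right)}}{s + 3395477} = \frac{1154912 - - \frac{605 \left(1 + 1829 \left(-154 + 7 \cdot 18\right)\right)}{7}}{i \sqrt{2004265} + 3395477} = \frac{1154912 - - \frac{605 \left(1 + 1829 \left(-154 + 126\right)\right)}{7}}{3395477 + i \sqrt{2004265}} = \frac{1154912 - - \frac{605 \left(1 + 1829 \left(-28\right)\right)}{7}}{3395477 + i \sqrt{2004265}} = \frac{1154912 - - \frac{605 \left(1 - 51212\right)}{7}}{3395477 + i \sqrt{2004265}} = \frac{1154912 - \left(- \frac{605}{7}\right) \left(-51211\right)}{3395477 + i \sqrt{2004265}} = \frac{1154912 - \frac{30982655}{7}}{3395477 + i \sqrt{2004265}} = - \frac{22898271}{7 \left(3395477 + i \sqrt{2004265}\right)}$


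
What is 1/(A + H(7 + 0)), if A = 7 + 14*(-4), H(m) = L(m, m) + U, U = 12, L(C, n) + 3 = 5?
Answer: -1/35 ≈ -0.028571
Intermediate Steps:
L(C, n) = 2 (L(C, n) = -3 + 5 = 2)
H(m) = 14 (H(m) = 2 + 12 = 14)
A = -49 (A = 7 - 56 = -49)
1/(A + H(7 + 0)) = 1/(-49 + 14) = 1/(-35) = -1/35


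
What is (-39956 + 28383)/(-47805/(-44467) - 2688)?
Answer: 514616591/119479491 ≈ 4.3072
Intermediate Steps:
(-39956 + 28383)/(-47805/(-44467) - 2688) = -11573/(-47805*(-1/44467) - 2688) = -11573/(47805/44467 - 2688) = -11573/(-119479491/44467) = -11573*(-44467/119479491) = 514616591/119479491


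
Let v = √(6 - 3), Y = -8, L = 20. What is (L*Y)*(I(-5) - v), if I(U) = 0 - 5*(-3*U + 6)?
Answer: 16800 + 160*√3 ≈ 17077.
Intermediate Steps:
v = √3 ≈ 1.7320
I(U) = -30 + 15*U (I(U) = 0 - 5*(6 - 3*U) = 0 + (-30 + 15*U) = -30 + 15*U)
(L*Y)*(I(-5) - v) = (20*(-8))*((-30 + 15*(-5)) - √3) = -160*((-30 - 75) - √3) = -160*(-105 - √3) = 16800 + 160*√3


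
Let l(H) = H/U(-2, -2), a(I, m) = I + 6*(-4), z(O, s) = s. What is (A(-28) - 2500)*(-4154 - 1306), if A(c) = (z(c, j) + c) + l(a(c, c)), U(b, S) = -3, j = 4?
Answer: 13686400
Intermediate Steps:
a(I, m) = -24 + I (a(I, m) = I - 24 = -24 + I)
l(H) = -H/3 (l(H) = H/(-3) = H*(-1/3) = -H/3)
A(c) = 12 + 2*c/3 (A(c) = (4 + c) - (-24 + c)/3 = (4 + c) + (8 - c/3) = 12 + 2*c/3)
(A(-28) - 2500)*(-4154 - 1306) = ((12 + (2/3)*(-28)) - 2500)*(-4154 - 1306) = ((12 - 56/3) - 2500)*(-5460) = (-20/3 - 2500)*(-5460) = -7520/3*(-5460) = 13686400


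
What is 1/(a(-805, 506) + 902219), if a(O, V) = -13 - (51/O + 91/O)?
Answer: 805/726275972 ≈ 1.1084e-6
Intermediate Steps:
a(O, V) = -13 - 142/O
1/(a(-805, 506) + 902219) = 1/((-13 - 142/(-805)) + 902219) = 1/((-13 - 142*(-1/805)) + 902219) = 1/((-13 + 142/805) + 902219) = 1/(-10323/805 + 902219) = 1/(726275972/805) = 805/726275972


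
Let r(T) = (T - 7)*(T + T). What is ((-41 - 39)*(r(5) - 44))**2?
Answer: 26214400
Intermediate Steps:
r(T) = 2*T*(-7 + T) (r(T) = (-7 + T)*(2*T) = 2*T*(-7 + T))
((-41 - 39)*(r(5) - 44))**2 = ((-41 - 39)*(2*5*(-7 + 5) - 44))**2 = (-80*(2*5*(-2) - 44))**2 = (-80*(-20 - 44))**2 = (-80*(-64))**2 = 5120**2 = 26214400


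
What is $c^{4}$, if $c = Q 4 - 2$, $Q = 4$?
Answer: $38416$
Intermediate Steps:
$c = 14$ ($c = 4 \cdot 4 - 2 = 16 - 2 = 14$)
$c^{4} = 14^{4} = 38416$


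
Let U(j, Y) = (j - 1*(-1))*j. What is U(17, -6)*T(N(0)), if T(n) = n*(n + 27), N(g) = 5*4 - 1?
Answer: 267444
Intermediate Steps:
U(j, Y) = j*(1 + j) (U(j, Y) = (j + 1)*j = (1 + j)*j = j*(1 + j))
N(g) = 19 (N(g) = 20 - 1 = 19)
T(n) = n*(27 + n)
U(17, -6)*T(N(0)) = (17*(1 + 17))*(19*(27 + 19)) = (17*18)*(19*46) = 306*874 = 267444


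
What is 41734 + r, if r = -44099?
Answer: -2365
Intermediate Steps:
41734 + r = 41734 - 44099 = -2365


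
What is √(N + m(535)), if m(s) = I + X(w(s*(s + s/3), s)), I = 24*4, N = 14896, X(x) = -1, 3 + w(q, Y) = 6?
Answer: √14991 ≈ 122.44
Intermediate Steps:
w(q, Y) = 3 (w(q, Y) = -3 + 6 = 3)
I = 96
m(s) = 95 (m(s) = 96 - 1 = 95)
√(N + m(535)) = √(14896 + 95) = √14991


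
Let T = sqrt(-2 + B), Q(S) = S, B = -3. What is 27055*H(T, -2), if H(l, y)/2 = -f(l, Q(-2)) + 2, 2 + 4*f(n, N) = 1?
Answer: 243495/2 ≈ 1.2175e+5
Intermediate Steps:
T = I*sqrt(5) (T = sqrt(-2 - 3) = sqrt(-5) = I*sqrt(5) ≈ 2.2361*I)
f(n, N) = -1/4 (f(n, N) = -1/2 + (1/4)*1 = -1/2 + 1/4 = -1/4)
H(l, y) = 9/2 (H(l, y) = 2*(-1*(-1/4) + 2) = 2*(1/4 + 2) = 2*(9/4) = 9/2)
27055*H(T, -2) = 27055*(9/2) = 243495/2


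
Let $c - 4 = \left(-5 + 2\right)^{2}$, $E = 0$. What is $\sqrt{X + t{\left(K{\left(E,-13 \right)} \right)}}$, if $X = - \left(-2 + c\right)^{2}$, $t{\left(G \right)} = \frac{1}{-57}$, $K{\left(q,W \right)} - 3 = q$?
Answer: $\frac{i \sqrt{393186}}{57} \approx 11.001 i$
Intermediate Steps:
$K{\left(q,W \right)} = 3 + q$
$c = 13$ ($c = 4 + \left(-5 + 2\right)^{2} = 4 + \left(-3\right)^{2} = 4 + 9 = 13$)
$t{\left(G \right)} = - \frac{1}{57}$
$X = -121$ ($X = - \left(-2 + 13\right)^{2} = - 11^{2} = \left(-1\right) 121 = -121$)
$\sqrt{X + t{\left(K{\left(E,-13 \right)} \right)}} = \sqrt{-121 - \frac{1}{57}} = \sqrt{- \frac{6898}{57}} = \frac{i \sqrt{393186}}{57}$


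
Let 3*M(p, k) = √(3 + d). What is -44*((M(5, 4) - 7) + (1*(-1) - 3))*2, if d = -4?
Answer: 968 - 88*I/3 ≈ 968.0 - 29.333*I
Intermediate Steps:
M(p, k) = I/3 (M(p, k) = √(3 - 4)/3 = √(-1)/3 = I/3)
-44*((M(5, 4) - 7) + (1*(-1) - 3))*2 = -44*((I/3 - 7) + (1*(-1) - 3))*2 = -44*((-7 + I/3) + (-1 - 3))*2 = -44*((-7 + I/3) - 4)*2 = -44*(-11 + I/3)*2 = (484 - 44*I/3)*2 = 968 - 88*I/3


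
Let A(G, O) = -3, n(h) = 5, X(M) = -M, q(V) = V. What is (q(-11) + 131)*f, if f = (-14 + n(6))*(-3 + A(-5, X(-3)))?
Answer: 6480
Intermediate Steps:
f = 54 (f = (-14 + 5)*(-3 - 3) = -9*(-6) = 54)
(q(-11) + 131)*f = (-11 + 131)*54 = 120*54 = 6480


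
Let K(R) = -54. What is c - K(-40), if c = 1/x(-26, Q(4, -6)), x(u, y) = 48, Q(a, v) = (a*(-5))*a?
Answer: 2593/48 ≈ 54.021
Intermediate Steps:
Q(a, v) = -5*a² (Q(a, v) = (-5*a)*a = -5*a²)
c = 1/48 ≈ 0.020833
c - K(-40) = 1/48 - 1*(-54) = 1/48 + 54 = 2593/48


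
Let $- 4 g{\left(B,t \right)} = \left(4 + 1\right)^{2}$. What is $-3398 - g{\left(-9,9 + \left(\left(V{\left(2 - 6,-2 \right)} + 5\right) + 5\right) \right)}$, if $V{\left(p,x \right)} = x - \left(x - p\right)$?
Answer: $- \frac{13567}{4} \approx -3391.8$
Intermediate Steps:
$V{\left(p,x \right)} = p$ ($V{\left(p,x \right)} = x + \left(p - x\right) = p$)
$g{\left(B,t \right)} = - \frac{25}{4}$ ($g{\left(B,t \right)} = - \frac{\left(4 + 1\right)^{2}}{4} = - \frac{5^{2}}{4} = \left(- \frac{1}{4}\right) 25 = - \frac{25}{4}$)
$-3398 - g{\left(-9,9 + \left(\left(V{\left(2 - 6,-2 \right)} + 5\right) + 5\right) \right)} = -3398 - - \frac{25}{4} = -3398 + \frac{25}{4} = - \frac{13567}{4}$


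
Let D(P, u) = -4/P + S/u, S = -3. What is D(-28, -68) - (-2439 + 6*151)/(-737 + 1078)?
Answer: 760057/162316 ≈ 4.6826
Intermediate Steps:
D(P, u) = -4/P - 3/u
D(-28, -68) - (-2439 + 6*151)/(-737 + 1078) = (-4/(-28) - 3/(-68)) - (-2439 + 6*151)/(-737 + 1078) = (-4*(-1/28) - 3*(-1/68)) - (-2439 + 906)/341 = (⅐ + 3/68) - (-1533)/341 = 89/476 - 1*(-1533/341) = 89/476 + 1533/341 = 760057/162316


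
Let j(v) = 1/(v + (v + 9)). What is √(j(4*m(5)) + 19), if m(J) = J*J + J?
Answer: 26*√1743/249 ≈ 4.3594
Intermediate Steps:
m(J) = J + J² (m(J) = J² + J = J + J²)
j(v) = 1/(9 + 2*v) (j(v) = 1/(v + (9 + v)) = 1/(9 + 2*v))
√(j(4*m(5)) + 19) = √(1/(9 + 2*(4*(5*(1 + 5)))) + 19) = √(1/(9 + 2*(4*(5*6))) + 19) = √(1/(9 + 2*(4*30)) + 19) = √(1/(9 + 2*120) + 19) = √(1/(9 + 240) + 19) = √(1/249 + 19) = √(4732/249) = 26*√1743/249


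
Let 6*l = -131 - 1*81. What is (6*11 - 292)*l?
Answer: 23956/3 ≈ 7985.3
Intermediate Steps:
l = -106/3 (l = (-131 - 1*81)/6 = (-131 - 81)/6 = (⅙)*(-212) = -106/3 ≈ -35.333)
(6*11 - 292)*l = (6*11 - 292)*(-106/3) = (66 - 292)*(-106/3) = -226*(-106/3) = 23956/3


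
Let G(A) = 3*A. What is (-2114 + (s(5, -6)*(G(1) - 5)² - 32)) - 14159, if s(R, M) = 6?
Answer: -16281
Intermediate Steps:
(-2114 + (s(5, -6)*(G(1) - 5)² - 32)) - 14159 = (-2114 + (6*(3*1 - 5)² - 32)) - 14159 = (-2114 + (6*(3 - 5)² - 32)) - 14159 = (-2114 + (6*(-2)² - 32)) - 14159 = (-2114 + (6*4 - 32)) - 14159 = (-2114 + (24 - 32)) - 14159 = (-2114 - 8) - 14159 = -2122 - 14159 = -16281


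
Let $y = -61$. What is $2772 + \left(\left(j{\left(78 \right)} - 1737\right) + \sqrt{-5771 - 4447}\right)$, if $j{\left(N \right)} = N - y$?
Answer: $1174 + i \sqrt{10218} \approx 1174.0 + 101.08 i$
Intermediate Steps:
$j{\left(N \right)} = 61 + N$ ($j{\left(N \right)} = N - -61 = N + 61 = 61 + N$)
$2772 + \left(\left(j{\left(78 \right)} - 1737\right) + \sqrt{-5771 - 4447}\right) = 2772 + \left(\left(\left(61 + 78\right) - 1737\right) + \sqrt{-5771 - 4447}\right) = 2772 + \left(\left(139 - 1737\right) + \sqrt{-10218}\right) = 2772 - \left(1598 - i \sqrt{10218}\right) = 1174 + i \sqrt{10218}$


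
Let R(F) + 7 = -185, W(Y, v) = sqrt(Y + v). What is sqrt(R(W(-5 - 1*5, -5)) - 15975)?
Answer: I*sqrt(16167) ≈ 127.15*I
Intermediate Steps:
R(F) = -192 (R(F) = -7 - 185 = -192)
sqrt(R(W(-5 - 1*5, -5)) - 15975) = sqrt(-192 - 15975) = sqrt(-16167) = I*sqrt(16167)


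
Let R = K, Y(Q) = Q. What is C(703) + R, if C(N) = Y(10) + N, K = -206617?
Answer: -205904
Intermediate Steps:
R = -206617
C(N) = 10 + N
C(703) + R = (10 + 703) - 206617 = 713 - 206617 = -205904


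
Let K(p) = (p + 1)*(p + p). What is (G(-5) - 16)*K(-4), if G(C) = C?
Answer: -504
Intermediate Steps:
K(p) = 2*p*(1 + p) (K(p) = (1 + p)*(2*p) = 2*p*(1 + p))
(G(-5) - 16)*K(-4) = (-5 - 16)*(2*(-4)*(1 - 4)) = -42*(-4)*(-3) = -21*24 = -504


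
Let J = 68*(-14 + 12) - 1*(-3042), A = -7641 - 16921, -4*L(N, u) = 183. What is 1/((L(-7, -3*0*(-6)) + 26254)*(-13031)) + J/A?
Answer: -1984912578943/16776814025263 ≈ -0.11831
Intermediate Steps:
L(N, u) = -183/4 (L(N, u) = -1/4*183 = -183/4)
A = -24562
J = 2906 (J = 68*(-2) + 3042 = -136 + 3042 = 2906)
1/((L(-7, -3*0*(-6)) + 26254)*(-13031)) + J/A = 1/((-183/4 + 26254)*(-13031)) + 2906/(-24562) = -1/13031/(104833/4) + 2906*(-1/24562) = (4/104833)*(-1/13031) - 1453/12281 = -4/1366078823 - 1453/12281 = -1984912578943/16776814025263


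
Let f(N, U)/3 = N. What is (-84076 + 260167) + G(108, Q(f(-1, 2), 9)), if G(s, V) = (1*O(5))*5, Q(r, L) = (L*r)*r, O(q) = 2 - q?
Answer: 176076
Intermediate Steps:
f(N, U) = 3*N
Q(r, L) = L*r**2
G(s, V) = -15 (G(s, V) = (1*(2 - 1*5))*5 = (1*(2 - 5))*5 = (1*(-3))*5 = -3*5 = -15)
(-84076 + 260167) + G(108, Q(f(-1, 2), 9)) = (-84076 + 260167) - 15 = 176091 - 15 = 176076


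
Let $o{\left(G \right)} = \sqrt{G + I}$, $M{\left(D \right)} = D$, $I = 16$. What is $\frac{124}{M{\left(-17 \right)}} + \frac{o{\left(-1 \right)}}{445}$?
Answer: $- \frac{124}{17} + \frac{\sqrt{15}}{445} \approx -7.2854$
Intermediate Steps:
$o{\left(G \right)} = \sqrt{16 + G}$ ($o{\left(G \right)} = \sqrt{G + 16} = \sqrt{16 + G}$)
$\frac{124}{M{\left(-17 \right)}} + \frac{o{\left(-1 \right)}}{445} = \frac{124}{-17} + \frac{\sqrt{16 - 1}}{445} = 124 \left(- \frac{1}{17}\right) + \sqrt{15} \cdot \frac{1}{445} = - \frac{124}{17} + \frac{\sqrt{15}}{445}$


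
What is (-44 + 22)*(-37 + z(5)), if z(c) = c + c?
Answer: 594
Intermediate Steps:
z(c) = 2*c
(-44 + 22)*(-37 + z(5)) = (-44 + 22)*(-37 + 2*5) = -22*(-37 + 10) = -22*(-27) = 594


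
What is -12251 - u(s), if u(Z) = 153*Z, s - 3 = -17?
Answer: -10109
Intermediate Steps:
s = -14 (s = 3 - 17 = -14)
-12251 - u(s) = -12251 - 153*(-14) = -12251 - 1*(-2142) = -12251 + 2142 = -10109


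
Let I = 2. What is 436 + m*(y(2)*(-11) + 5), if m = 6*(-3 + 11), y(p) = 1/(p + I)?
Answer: 544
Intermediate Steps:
y(p) = 1/(2 + p) (y(p) = 1/(p + 2) = 1/(2 + p))
m = 48 (m = 6*8 = 48)
436 + m*(y(2)*(-11) + 5) = 436 + 48*(-11/(2 + 2) + 5) = 436 + 48*(-11/4 + 5) = 436 + 48*(9/4) = 436 + 108 = 544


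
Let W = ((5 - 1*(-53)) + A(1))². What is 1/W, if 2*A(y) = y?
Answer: 4/13689 ≈ 0.00029221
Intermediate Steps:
A(y) = y/2
W = 13689/4 (W = ((5 - 1*(-53)) + (½)*1)² = ((5 + 53) + ½)² = (58 + ½)² = (117/2)² = 13689/4 ≈ 3422.3)
1/W = 1/(13689/4) = 4/13689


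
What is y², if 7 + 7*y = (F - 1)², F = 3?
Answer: 9/49 ≈ 0.18367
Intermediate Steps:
y = -3/7 (y = -1 + (3 - 1)²/7 = -1 + (⅐)*2² = -1 + (⅐)*4 = -1 + 4/7 = -3/7 ≈ -0.42857)
y² = (-3/7)² = 9/49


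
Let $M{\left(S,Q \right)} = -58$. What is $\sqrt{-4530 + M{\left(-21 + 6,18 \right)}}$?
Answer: $2 i \sqrt{1147} \approx 67.735 i$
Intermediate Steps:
$\sqrt{-4530 + M{\left(-21 + 6,18 \right)}} = \sqrt{-4530 - 58} = \sqrt{-4588} = 2 i \sqrt{1147}$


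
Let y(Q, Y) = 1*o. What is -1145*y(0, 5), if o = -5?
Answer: 5725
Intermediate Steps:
y(Q, Y) = -5 (y(Q, Y) = 1*(-5) = -5)
-1145*y(0, 5) = -1145*(-5) = 5725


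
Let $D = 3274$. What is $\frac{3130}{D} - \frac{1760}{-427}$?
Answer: $\frac{3549375}{698999} \approx 5.0778$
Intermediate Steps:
$\frac{3130}{D} - \frac{1760}{-427} = \frac{3130}{3274} - \frac{1760}{-427} = 3130 \cdot \frac{1}{3274} - - \frac{1760}{427} = \frac{1565}{1637} + \frac{1760}{427} = \frac{3549375}{698999}$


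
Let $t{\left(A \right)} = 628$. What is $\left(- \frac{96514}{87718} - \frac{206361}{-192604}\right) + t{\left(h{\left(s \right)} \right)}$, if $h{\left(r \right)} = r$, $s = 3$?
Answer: $\frac{5304735324879}{8447418836} \approx 627.97$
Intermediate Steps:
$\left(- \frac{96514}{87718} - \frac{206361}{-192604}\right) + t{\left(h{\left(s \right)} \right)} = \left(- \frac{96514}{87718} - \frac{206361}{-192604}\right) + 628 = \left(\left(-96514\right) \frac{1}{87718} - - \frac{206361}{192604}\right) + 628 = \left(- \frac{48257}{43859} + \frac{206361}{192604}\right) + 628 = - \frac{243704129}{8447418836} + 628 = \frac{5304735324879}{8447418836}$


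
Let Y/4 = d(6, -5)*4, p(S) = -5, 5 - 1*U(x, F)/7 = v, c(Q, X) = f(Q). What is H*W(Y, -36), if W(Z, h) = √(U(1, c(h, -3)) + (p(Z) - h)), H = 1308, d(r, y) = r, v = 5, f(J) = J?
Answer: 1308*√31 ≈ 7282.6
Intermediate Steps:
c(Q, X) = Q
U(x, F) = 0 (U(x, F) = 35 - 7*5 = 35 - 35 = 0)
Y = 96 (Y = 4*(6*4) = 4*24 = 96)
W(Z, h) = √(-5 - h) (W(Z, h) = √(0 + (-5 - h)) = √(-5 - h))
H*W(Y, -36) = 1308*√(-5 - 1*(-36)) = 1308*√(-5 + 36) = 1308*√31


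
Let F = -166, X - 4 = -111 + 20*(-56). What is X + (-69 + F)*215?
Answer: -51752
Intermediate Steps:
X = -1227 (X = 4 + (-111 + 20*(-56)) = 4 + (-111 - 1120) = 4 - 1231 = -1227)
X + (-69 + F)*215 = -1227 + (-69 - 166)*215 = -1227 - 235*215 = -1227 - 50525 = -51752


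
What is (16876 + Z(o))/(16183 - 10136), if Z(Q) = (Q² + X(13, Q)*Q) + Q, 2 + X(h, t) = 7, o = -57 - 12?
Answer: 21223/6047 ≈ 3.5097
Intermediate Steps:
o = -69
X(h, t) = 5 (X(h, t) = -2 + 7 = 5)
Z(Q) = Q² + 6*Q (Z(Q) = (Q² + 5*Q) + Q = Q² + 6*Q)
(16876 + Z(o))/(16183 - 10136) = (16876 - 69*(6 - 69))/(16183 - 10136) = (16876 - 69*(-63))/6047 = (16876 + 4347)*(1/6047) = 21223*(1/6047) = 21223/6047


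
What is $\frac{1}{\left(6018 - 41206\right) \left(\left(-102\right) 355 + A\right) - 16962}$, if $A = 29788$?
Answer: $\frac{1}{225960374} \approx 4.4256 \cdot 10^{-9}$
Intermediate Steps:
$\frac{1}{\left(6018 - 41206\right) \left(\left(-102\right) 355 + A\right) - 16962} = \frac{1}{\left(6018 - 41206\right) \left(\left(-102\right) 355 + 29788\right) - 16962} = \frac{1}{- 35188 \left(-36210 + 29788\right) - 16962} = \frac{1}{\left(-35188\right) \left(-6422\right) - 16962} = \frac{1}{225977336 - 16962} = \frac{1}{225960374}$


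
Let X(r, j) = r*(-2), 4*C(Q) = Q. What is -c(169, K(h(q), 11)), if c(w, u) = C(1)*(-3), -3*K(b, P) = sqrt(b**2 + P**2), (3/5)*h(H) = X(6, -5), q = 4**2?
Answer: 3/4 ≈ 0.75000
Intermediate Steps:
C(Q) = Q/4
q = 16
X(r, j) = -2*r
h(H) = -20 (h(H) = 5*(-2*6)/3 = (5/3)*(-12) = -20)
K(b, P) = -sqrt(P**2 + b**2)/3 (K(b, P) = -sqrt(b**2 + P**2)/3 = -sqrt(P**2 + b**2)/3)
c(w, u) = -3/4 (c(w, u) = ((1/4)*1)*(-3) = (1/4)*(-3) = -3/4)
-c(169, K(h(q), 11)) = -1*(-3/4) = 3/4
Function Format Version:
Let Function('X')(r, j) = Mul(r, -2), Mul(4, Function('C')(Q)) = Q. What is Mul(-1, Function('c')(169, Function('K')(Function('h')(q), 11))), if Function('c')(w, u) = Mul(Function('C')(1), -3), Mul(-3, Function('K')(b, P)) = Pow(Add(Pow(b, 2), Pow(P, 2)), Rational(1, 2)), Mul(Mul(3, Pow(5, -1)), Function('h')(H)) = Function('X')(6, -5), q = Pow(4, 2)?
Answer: Rational(3, 4) ≈ 0.75000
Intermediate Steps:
Function('C')(Q) = Mul(Rational(1, 4), Q)
q = 16
Function('X')(r, j) = Mul(-2, r)
Function('h')(H) = -20 (Function('h')(H) = Mul(Rational(5, 3), Mul(-2, 6)) = Mul(Rational(5, 3), -12) = -20)
Function('K')(b, P) = Mul(Rational(-1, 3), Pow(Add(Pow(P, 2), Pow(b, 2)), Rational(1, 2))) (Function('K')(b, P) = Mul(Rational(-1, 3), Pow(Add(Pow(b, 2), Pow(P, 2)), Rational(1, 2))) = Mul(Rational(-1, 3), Pow(Add(Pow(P, 2), Pow(b, 2)), Rational(1, 2))))
Function('c')(w, u) = Rational(-3, 4) (Function('c')(w, u) = Mul(Mul(Rational(1, 4), 1), -3) = Mul(Rational(1, 4), -3) = Rational(-3, 4))
Mul(-1, Function('c')(169, Function('K')(Function('h')(q), 11))) = Mul(-1, Rational(-3, 4)) = Rational(3, 4)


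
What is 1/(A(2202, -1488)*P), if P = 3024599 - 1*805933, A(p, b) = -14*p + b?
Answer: -1/71698410456 ≈ -1.3947e-11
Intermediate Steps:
A(p, b) = b - 14*p
P = 2218666 (P = 3024599 - 805933 = 2218666)
1/(A(2202, -1488)*P) = 1/(-1488 - 14*2202*2218666) = (1/2218666)/(-1488 - 30828) = (1/2218666)/(-32316) = -1/32316*1/2218666 = -1/71698410456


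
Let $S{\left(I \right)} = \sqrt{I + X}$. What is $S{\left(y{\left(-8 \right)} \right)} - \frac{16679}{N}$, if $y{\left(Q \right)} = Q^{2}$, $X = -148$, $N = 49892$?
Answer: $- \frac{16679}{49892} + 2 i \sqrt{21} \approx -0.3343 + 9.1651 i$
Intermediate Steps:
$S{\left(I \right)} = \sqrt{-148 + I}$ ($S{\left(I \right)} = \sqrt{I - 148} = \sqrt{-148 + I}$)
$S{\left(y{\left(-8 \right)} \right)} - \frac{16679}{N} = \sqrt{-148 + \left(-8\right)^{2}} - \frac{16679}{49892} = \sqrt{-148 + 64} - \frac{16679}{49892} = \sqrt{-84} - \frac{16679}{49892} = 2 i \sqrt{21} - \frac{16679}{49892} = - \frac{16679}{49892} + 2 i \sqrt{21}$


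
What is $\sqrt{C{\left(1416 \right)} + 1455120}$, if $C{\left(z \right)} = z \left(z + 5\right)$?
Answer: $2 \sqrt{866814} \approx 1862.1$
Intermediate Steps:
$C{\left(z \right)} = z \left(5 + z\right)$
$\sqrt{C{\left(1416 \right)} + 1455120} = \sqrt{1416 \left(5 + 1416\right) + 1455120} = \sqrt{1416 \cdot 1421 + 1455120} = \sqrt{2012136 + 1455120} = \sqrt{3467256} = 2 \sqrt{866814}$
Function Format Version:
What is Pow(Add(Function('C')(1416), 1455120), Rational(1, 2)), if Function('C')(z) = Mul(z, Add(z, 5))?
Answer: Mul(2, Pow(866814, Rational(1, 2))) ≈ 1862.1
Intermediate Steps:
Function('C')(z) = Mul(z, Add(5, z))
Pow(Add(Function('C')(1416), 1455120), Rational(1, 2)) = Pow(Add(Mul(1416, Add(5, 1416)), 1455120), Rational(1, 2)) = Pow(Add(Mul(1416, 1421), 1455120), Rational(1, 2)) = Pow(Add(2012136, 1455120), Rational(1, 2)) = Pow(3467256, Rational(1, 2)) = Mul(2, Pow(866814, Rational(1, 2)))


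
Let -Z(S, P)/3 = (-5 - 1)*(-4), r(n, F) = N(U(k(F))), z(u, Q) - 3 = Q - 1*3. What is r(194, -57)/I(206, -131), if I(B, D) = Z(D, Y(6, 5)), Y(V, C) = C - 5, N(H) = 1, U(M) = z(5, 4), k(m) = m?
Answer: -1/72 ≈ -0.013889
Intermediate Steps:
z(u, Q) = Q (z(u, Q) = 3 + (Q - 1*3) = 3 + (Q - 3) = 3 + (-3 + Q) = Q)
U(M) = 4
r(n, F) = 1
Y(V, C) = -5 + C
Z(S, P) = -72 (Z(S, P) = -3*(-5 - 1)*(-4) = -(-18)*(-4) = -3*24 = -72)
I(B, D) = -72
r(194, -57)/I(206, -131) = 1/(-72) = 1*(-1/72) = -1/72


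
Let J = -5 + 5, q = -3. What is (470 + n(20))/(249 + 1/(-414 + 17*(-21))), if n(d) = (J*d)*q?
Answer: 181185/95989 ≈ 1.8876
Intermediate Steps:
J = 0
n(d) = 0 (n(d) = (0*d)*(-3) = 0*(-3) = 0)
(470 + n(20))/(249 + 1/(-414 + 17*(-21))) = (470 + 0)/(249 + 1/(-414 + 17*(-21))) = 470/(249 + 1/(-414 - 357)) = 470/(249 + 1/(-771)) = 470/(249 - 1/771) = 470/(191978/771) = 470*(771/191978) = 181185/95989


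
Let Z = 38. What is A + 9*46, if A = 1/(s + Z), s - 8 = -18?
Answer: 11593/28 ≈ 414.04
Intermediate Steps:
s = -10 (s = 8 - 18 = -10)
A = 1/28 (A = 1/(-10 + 38) = 1/28 ≈ 0.035714)
A + 9*46 = 1/28 + 9*46 = 1/28 + 414 = 11593/28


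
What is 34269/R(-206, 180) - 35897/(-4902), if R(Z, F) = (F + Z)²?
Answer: 96126505/1656876 ≈ 58.017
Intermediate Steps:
34269/R(-206, 180) - 35897/(-4902) = 34269/((180 - 206)²) - 35897/(-4902) = 34269/((-26)²) - 35897*(-1/4902) = 34269/676 + 35897/4902 = 96126505/1656876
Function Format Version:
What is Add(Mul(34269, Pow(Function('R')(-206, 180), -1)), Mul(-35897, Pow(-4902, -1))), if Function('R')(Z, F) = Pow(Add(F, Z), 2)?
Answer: Rational(96126505, 1656876) ≈ 58.017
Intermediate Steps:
Add(Mul(34269, Pow(Function('R')(-206, 180), -1)), Mul(-35897, Pow(-4902, -1))) = Add(Mul(34269, Pow(Pow(Add(180, -206), 2), -1)), Mul(-35897, Pow(-4902, -1))) = Add(Mul(34269, Pow(Pow(-26, 2), -1)), Mul(-35897, Rational(-1, 4902))) = Add(Mul(34269, Pow(676, -1)), Rational(35897, 4902)) = Add(Mul(34269, Rational(1, 676)), Rational(35897, 4902)) = Add(Rational(34269, 676), Rational(35897, 4902)) = Rational(96126505, 1656876)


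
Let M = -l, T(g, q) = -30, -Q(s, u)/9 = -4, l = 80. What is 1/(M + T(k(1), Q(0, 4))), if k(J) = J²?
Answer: -1/110 ≈ -0.0090909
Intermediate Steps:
Q(s, u) = 36 (Q(s, u) = -9*(-4) = 36)
M = -80 (M = -1*80 = -80)
1/(M + T(k(1), Q(0, 4))) = 1/(-80 - 30) = 1/(-110) = -1/110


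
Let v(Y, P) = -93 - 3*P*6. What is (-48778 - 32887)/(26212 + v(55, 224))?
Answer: -81665/22087 ≈ -3.6974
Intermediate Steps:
v(Y, P) = -93 - 18*P
(-48778 - 32887)/(26212 + v(55, 224)) = (-48778 - 32887)/(26212 + (-93 - 18*224)) = -81665/(26212 + (-93 - 4032)) = -81665/(26212 - 4125) = -81665/22087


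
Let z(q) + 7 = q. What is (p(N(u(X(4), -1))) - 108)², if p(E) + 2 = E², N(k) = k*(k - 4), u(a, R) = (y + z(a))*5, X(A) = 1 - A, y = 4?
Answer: 1082203284100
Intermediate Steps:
z(q) = -7 + q
u(a, R) = -15 + 5*a (u(a, R) = (4 + (-7 + a))*5 = (-3 + a)*5 = -15 + 5*a)
N(k) = k*(-4 + k)
p(E) = -2 + E²
(p(N(u(X(4), -1))) - 108)² = ((-2 + ((-15 + 5*(1 - 1*4))*(-4 + (-15 + 5*(1 - 1*4))))²) - 108)² = ((-2 + ((-15 + 5*(1 - 4))*(-4 + (-15 + 5*(1 - 4))))²) - 108)² = ((-2 + ((-15 + 5*(-3))*(-4 + (-15 + 5*(-3))))²) - 108)² = ((-2 + ((-15 - 15)*(-4 + (-15 - 15)))²) - 108)² = ((-2 + (-30*(-4 - 30))²) - 108)² = ((-2 + (-30*(-34))²) - 108)² = ((-2 + 1020²) - 108)² = ((-2 + 1040400) - 108)² = (1040398 - 108)² = 1040290² = 1082203284100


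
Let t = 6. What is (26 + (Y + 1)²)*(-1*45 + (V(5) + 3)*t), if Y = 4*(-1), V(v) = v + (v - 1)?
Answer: 945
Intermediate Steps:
V(v) = -1 + 2*v (V(v) = v + (-1 + v) = -1 + 2*v)
Y = -4
(26 + (Y + 1)²)*(-1*45 + (V(5) + 3)*t) = (26 + (-4 + 1)²)*(-1*45 + ((-1 + 2*5) + 3)*6) = (26 + (-3)²)*(-45 + ((-1 + 10) + 3)*6) = (26 + 9)*(-45 + (9 + 3)*6) = 35*(-45 + 12*6) = 35*(-45 + 72) = 35*27 = 945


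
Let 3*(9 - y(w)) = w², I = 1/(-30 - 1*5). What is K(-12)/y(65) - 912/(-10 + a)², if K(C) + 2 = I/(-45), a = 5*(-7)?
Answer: -8905003/19835550 ≈ -0.44894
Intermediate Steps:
I = -1/35 (I = 1/(-30 - 5) = 1/(-35) = -1/35 ≈ -0.028571)
y(w) = 9 - w²/3
a = -35
K(C) = -3149/1575 (K(C) = -2 - 1/35/(-45) = -2 - 1/35*(-1/45) = -2 + 1/1575 = -3149/1575)
K(-12)/y(65) - 912/(-10 + a)² = -3149/(1575*(9 - ⅓*65²)) - 912/(-10 - 35)² = -3149/(1575*(9 - ⅓*4225)) - 912/((-45)²) = -3149/(1575*(9 - 4225/3)) - 912/2025 = -3149/(1575*(-4198/3)) - 912*1/2025 = -3149/1575*(-3/4198) - 304/675 = 3149/2203950 - 304/675 = -8905003/19835550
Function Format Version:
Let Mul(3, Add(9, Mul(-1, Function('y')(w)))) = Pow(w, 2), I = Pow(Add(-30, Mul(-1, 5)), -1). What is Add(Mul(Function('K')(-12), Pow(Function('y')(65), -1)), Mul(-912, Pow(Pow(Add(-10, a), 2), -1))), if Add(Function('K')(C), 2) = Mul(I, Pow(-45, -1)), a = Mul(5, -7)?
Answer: Rational(-8905003, 19835550) ≈ -0.44894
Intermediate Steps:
I = Rational(-1, 35) (I = Pow(Add(-30, -5), -1) = Pow(-35, -1) = Rational(-1, 35) ≈ -0.028571)
Function('y')(w) = Add(9, Mul(Rational(-1, 3), Pow(w, 2)))
a = -35
Function('K')(C) = Rational(-3149, 1575) (Function('K')(C) = Add(-2, Mul(Rational(-1, 35), Pow(-45, -1))) = Add(-2, Mul(Rational(-1, 35), Rational(-1, 45))) = Add(-2, Rational(1, 1575)) = Rational(-3149, 1575))
Add(Mul(Function('K')(-12), Pow(Function('y')(65), -1)), Mul(-912, Pow(Pow(Add(-10, a), 2), -1))) = Add(Mul(Rational(-3149, 1575), Pow(Add(9, Mul(Rational(-1, 3), Pow(65, 2))), -1)), Mul(-912, Pow(Pow(Add(-10, -35), 2), -1))) = Add(Mul(Rational(-3149, 1575), Pow(Add(9, Mul(Rational(-1, 3), 4225)), -1)), Mul(-912, Pow(Pow(-45, 2), -1))) = Add(Mul(Rational(-3149, 1575), Pow(Add(9, Rational(-4225, 3)), -1)), Mul(-912, Pow(2025, -1))) = Add(Mul(Rational(-3149, 1575), Pow(Rational(-4198, 3), -1)), Mul(-912, Rational(1, 2025))) = Add(Mul(Rational(-3149, 1575), Rational(-3, 4198)), Rational(-304, 675)) = Add(Rational(3149, 2203950), Rational(-304, 675)) = Rational(-8905003, 19835550)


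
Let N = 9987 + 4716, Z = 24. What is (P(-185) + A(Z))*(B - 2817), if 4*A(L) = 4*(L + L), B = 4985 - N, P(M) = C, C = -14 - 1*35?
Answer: 12535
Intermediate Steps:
C = -49 (C = -14 - 35 = -49)
P(M) = -49
N = 14703
B = -9718 (B = 4985 - 1*14703 = 4985 - 14703 = -9718)
A(L) = 2*L (A(L) = (4*(L + L))/4 = (4*(2*L))/4 = (8*L)/4 = 2*L)
(P(-185) + A(Z))*(B - 2817) = (-49 + 2*24)*(-9718 - 2817) = (-49 + 48)*(-12535) = -1*(-12535) = 12535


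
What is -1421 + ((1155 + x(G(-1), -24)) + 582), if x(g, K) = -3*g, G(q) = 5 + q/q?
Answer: 298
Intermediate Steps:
G(q) = 6 (G(q) = 5 + 1 = 6)
-1421 + ((1155 + x(G(-1), -24)) + 582) = -1421 + ((1155 - 3*6) + 582) = -1421 + ((1155 - 18) + 582) = -1421 + (1137 + 582) = -1421 + 1719 = 298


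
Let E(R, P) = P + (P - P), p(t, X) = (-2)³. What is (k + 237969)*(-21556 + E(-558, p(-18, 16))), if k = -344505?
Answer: 2297342304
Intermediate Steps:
p(t, X) = -8
E(R, P) = P (E(R, P) = P + 0 = P)
(k + 237969)*(-21556 + E(-558, p(-18, 16))) = (-344505 + 237969)*(-21556 - 8) = -106536*(-21564) = 2297342304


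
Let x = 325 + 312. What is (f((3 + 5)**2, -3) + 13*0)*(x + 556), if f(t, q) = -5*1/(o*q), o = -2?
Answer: -5965/6 ≈ -994.17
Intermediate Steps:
x = 637
f(t, q) = 5/(2*q) (f(t, q) = -5*(-1/(2*q)) = -(-5)/(2*q) = 5/(2*q))
(f((3 + 5)**2, -3) + 13*0)*(x + 556) = ((5/2)/(-3) + 13*0)*(637 + 556) = ((5/2)*(-1/3) + 0)*1193 = (-5/6 + 0)*1193 = -5/6*1193 = -5965/6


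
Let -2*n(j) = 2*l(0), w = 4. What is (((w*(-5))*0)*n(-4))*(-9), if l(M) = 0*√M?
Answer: 0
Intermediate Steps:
l(M) = 0
n(j) = 0 (n(j) = -0 = -½*0 = 0)
(((w*(-5))*0)*n(-4))*(-9) = (((4*(-5))*0)*0)*(-9) = (-20*0*0)*(-9) = (0*0)*(-9) = 0*(-9) = 0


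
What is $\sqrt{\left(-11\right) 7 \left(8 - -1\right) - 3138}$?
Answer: $i \sqrt{3831} \approx 61.895 i$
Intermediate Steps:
$\sqrt{\left(-11\right) 7 \left(8 - -1\right) - 3138} = \sqrt{- 77 \left(8 + 1\right) - 3138} = \sqrt{\left(-77\right) 9 - 3138} = \sqrt{-693 - 3138} = \sqrt{-3831} = i \sqrt{3831}$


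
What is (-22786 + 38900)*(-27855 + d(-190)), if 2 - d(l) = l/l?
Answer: -448839356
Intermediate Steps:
d(l) = 1 (d(l) = 2 - l/l = 2 - 1*1 = 2 - 1 = 1)
(-22786 + 38900)*(-27855 + d(-190)) = (-22786 + 38900)*(-27855 + 1) = 16114*(-27854) = -448839356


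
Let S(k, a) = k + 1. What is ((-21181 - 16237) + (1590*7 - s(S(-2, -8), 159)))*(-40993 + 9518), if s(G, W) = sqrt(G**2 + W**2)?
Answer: 827414800 + 31475*sqrt(25282) ≈ 8.3242e+8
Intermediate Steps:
S(k, a) = 1 + k
((-21181 - 16237) + (1590*7 - s(S(-2, -8), 159)))*(-40993 + 9518) = ((-21181 - 16237) + (1590*7 - sqrt((1 - 2)**2 + 159**2)))*(-40993 + 9518) = (-37418 + (11130 - sqrt((-1)**2 + 25281)))*(-31475) = (-37418 + (11130 - sqrt(1 + 25281)))*(-31475) = (-37418 + (11130 - sqrt(25282)))*(-31475) = (-26288 - sqrt(25282))*(-31475) = 827414800 + 31475*sqrt(25282)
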